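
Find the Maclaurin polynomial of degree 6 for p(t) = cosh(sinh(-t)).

Plug the Maclaurin series of the inner function into that of the outer and collect terms.
p(0) = 1
p′(0) = 0
p′′(0) = 1
p′′′(0) = 0
p^(4)(0) = 5
p^(5)(0) = 0
p^(6)(0) = 37
Then c_k = p^(k)(0)/k! gives each Taylor coefficient.

37*t^6/720 + 5*t^4/24 + t^2/2 + 1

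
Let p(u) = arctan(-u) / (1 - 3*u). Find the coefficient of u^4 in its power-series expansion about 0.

Use 1/(1 - r) = Σ r^k on the denominator, then take the Cauchy product.
p(0) = 0
p′(0) = -1
p′′(0) = -6
p′′′(0) = -52
p^(4)(0) = -624
So c_4 = p^(4)(0)/4! = -26.

-26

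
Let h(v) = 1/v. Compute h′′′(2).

-3/8

Use the known series and substitute for the argument.
The coefficient of (v - 2)^3 in the expansion is -1/16, so h′′′(2) = 3! * (-1/16) = -3/8.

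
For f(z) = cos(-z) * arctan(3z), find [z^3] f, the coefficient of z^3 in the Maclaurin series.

Expand each factor separately, then convolve coefficients.
f(0) = 0
f′(0) = 3
f′′(0) = 0
f′′′(0) = -63
Dividing each by k! gives the coefficients c_0, ..., c_3.

-21/2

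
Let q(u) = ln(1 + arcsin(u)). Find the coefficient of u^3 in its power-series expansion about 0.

1/2

Substitute the inner expansion into the outer series and collect powers.
[u^0] = 0;  [u^1] = 1;  [u^2] = -1/2;  [u^3] = 1/2.
So c_3 = q′′′(0)/3! = 1/2.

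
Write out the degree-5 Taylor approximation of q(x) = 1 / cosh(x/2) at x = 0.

Invert the denominator's series and multiply.
[x^0] = 1;  [x^1] = 0;  [x^2] = -1/8;  [x^3] = 0;  [x^4] = 5/384;  [x^5] = 0.

5*x^4/384 - x^2/8 + 1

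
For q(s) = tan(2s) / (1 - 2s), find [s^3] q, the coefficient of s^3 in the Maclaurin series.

32/3

Expand each factor separately, then convolve coefficients.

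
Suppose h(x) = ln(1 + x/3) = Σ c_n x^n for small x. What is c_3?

1/81

Differentiate repeatedly and evaluate at the center.
h(0) = 0
h′(0) = 1/3
h′′(0) = -1/9
h′′′(0) = 2/27
The Taylor polynomial is Σ h^(k)(0)/k! · x^k.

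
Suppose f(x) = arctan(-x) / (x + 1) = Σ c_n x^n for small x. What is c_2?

1

Use 1/(1 - r) = Σ r^k on the denominator, then take the Cauchy product.
f(0) = 0
f′(0) = -1
f′′(0) = 2
So c_2 = f′′(0)/2! = 1.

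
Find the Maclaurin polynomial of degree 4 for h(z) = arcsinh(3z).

-9*z^3/2 + 3*z

h(0) = 0
h′(0) = 3
h′′(0) = 0
h′′′(0) = -27
h^(4)(0) = 0
The Taylor polynomial is Σ h^(k)(0)/k! · z^k.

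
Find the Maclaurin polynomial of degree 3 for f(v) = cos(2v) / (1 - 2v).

4*v^3 + 2*v^2 + 2*v + 1

Write out both Maclaurin series and multiply, keeping only the needed powers.
f(0) = 1
f′(0) = 2
f′′(0) = 4
f′′′(0) = 24
The Taylor polynomial is Σ f^(k)(0)/k! · v^k.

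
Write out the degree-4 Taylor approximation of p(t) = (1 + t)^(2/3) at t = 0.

Use the known series and substitute for the argument.
p(0) = 1
p′(0) = 2/3
p′′(0) = -2/9
p′′′(0) = 8/27
p^(4)(0) = -56/81

-7*t^4/243 + 4*t^3/81 - t^2/9 + 2*t/3 + 1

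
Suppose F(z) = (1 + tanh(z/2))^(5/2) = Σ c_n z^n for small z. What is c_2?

15/32

Plug the Maclaurin series of the inner function into that of the outer and collect terms.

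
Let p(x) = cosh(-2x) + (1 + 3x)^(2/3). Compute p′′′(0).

8

Add the two expansions coefficient-wise.
The coefficient of x^3 in the expansion is 4/3, so p′′′(0) = 3! * (4/3) = 8.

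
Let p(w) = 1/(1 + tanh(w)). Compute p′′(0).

Plug the Maclaurin series of the inner function into that of the outer and collect terms.
From the series, [w^2] p = 1; multiply by 2! = 2 to get 2.

2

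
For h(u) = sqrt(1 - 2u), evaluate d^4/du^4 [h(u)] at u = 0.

The coefficient of u^4 in the expansion is -5/8, so h^(4)(0) = 4! * (-5/8) = -15.

-15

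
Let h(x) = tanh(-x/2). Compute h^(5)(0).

Apply the Taylor formula c_k = f^(k)(a)/k!.
The coefficient of x^5 in the expansion is -1/240, so h^(5)(0) = 5! * (-1/240) = -1/2.

-1/2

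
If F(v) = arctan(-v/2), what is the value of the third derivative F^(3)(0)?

The coefficient of v^3 in the expansion is 1/24, so F′′′(0) = 3! * (1/24) = 1/4.

1/4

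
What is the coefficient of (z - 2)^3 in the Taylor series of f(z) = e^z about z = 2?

Use the known series and substitute for the argument.
f(2) = e^(2)
f′(2) = e^(2)
f′′(2) = e^(2)
f′′′(2) = e^(2)
The Taylor polynomial is Σ f^(k)(2)/k! · (z - 2)^k.

e^(2)/6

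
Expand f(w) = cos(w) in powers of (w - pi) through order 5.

-(w - pi)^4/24 + (w - pi)^2/2 - 1

Differentiate repeatedly and evaluate at the center.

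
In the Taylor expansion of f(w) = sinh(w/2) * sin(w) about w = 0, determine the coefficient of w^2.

1/2

Expand each factor separately, then convolve coefficients.
f(0) = 0
f′(0) = 0
f′′(0) = 1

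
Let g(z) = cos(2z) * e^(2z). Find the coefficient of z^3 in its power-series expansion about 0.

Take the Cauchy product of the two expansions.
g(0) = 1
g′(0) = 2
g′′(0) = 0
g′′′(0) = -16

-8/3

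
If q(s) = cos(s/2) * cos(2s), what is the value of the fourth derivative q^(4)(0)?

353/16

Write out both Maclaurin series and multiply, keeping only the needed powers.
The coefficient of s^4 in the expansion is 353/384, so q^(4)(0) = 4! * (353/384) = 353/16.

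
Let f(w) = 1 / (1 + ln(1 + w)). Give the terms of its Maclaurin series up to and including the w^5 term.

Expand as Σ (-1)^k u^k with u equal to the inner function's series.
[w^0] = 1;  [w^1] = -1;  [w^2] = 3/2;  [w^3] = -7/3;  [w^4] = 11/3;  [w^5] = -347/60.

-347*w^5/60 + 11*w^4/3 - 7*w^3/3 + 3*w^2/2 - w + 1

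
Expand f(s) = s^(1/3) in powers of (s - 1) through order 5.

f(1) = 1
f′(1) = 1/3
f′′(1) = -2/9
f′′′(1) = 10/27
f^(4)(1) = -80/81
f^(5)(1) = 880/243

22*(s - 1)^5/729 - 10*(s - 1)^4/243 + 5*(s - 1)^3/81 - (s - 1)^2/9 + (s - 1)/3 + 1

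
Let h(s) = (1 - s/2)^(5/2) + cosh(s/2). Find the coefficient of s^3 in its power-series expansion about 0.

Add the two expansions coefficient-wise.
h(0) = 2
h′(0) = -5/4
h′′(0) = 19/16
h′′′(0) = -15/64
Dividing each by k! gives the coefficients c_0, ..., c_3.

-5/128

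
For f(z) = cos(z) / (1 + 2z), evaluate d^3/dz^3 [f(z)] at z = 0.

-42

Take the Cauchy product of the two expansions.
The coefficient of z^3 in the expansion is -7, so f′′′(0) = 3! * (-7) = -42.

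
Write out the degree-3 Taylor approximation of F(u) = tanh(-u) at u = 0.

u^3/3 - u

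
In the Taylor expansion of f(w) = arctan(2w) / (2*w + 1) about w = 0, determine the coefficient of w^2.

Expand 1/(denominator) as a geometric series and multiply by the numerator's series.
f(0) = 0
f′(0) = 2
f′′(0) = -8

-4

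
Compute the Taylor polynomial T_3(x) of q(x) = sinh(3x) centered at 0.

9*x^3/2 + 3*x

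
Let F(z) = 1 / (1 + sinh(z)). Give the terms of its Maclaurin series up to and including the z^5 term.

-181*z^5/120 + 4*z^4/3 - 7*z^3/6 + z^2 - z + 1

Write 1/(1+u) = 1 - u + u^2 - u^3 + ... and substitute the series for u.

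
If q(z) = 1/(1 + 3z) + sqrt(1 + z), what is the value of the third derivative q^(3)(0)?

Expand each term separately and add.
From the series, [z^3] q = -431/16; multiply by 3! = 6 to get -1293/8.

-1293/8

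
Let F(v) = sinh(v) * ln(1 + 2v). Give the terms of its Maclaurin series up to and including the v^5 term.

Multiply the two series term by term and collect like powers.
[v^0] = 0;  [v^1] = 0;  [v^2] = 2;  [v^3] = -2;  [v^4] = 3;  [v^5] = -13/3.

-13*v^5/3 + 3*v^4 - 2*v^3 + 2*v^2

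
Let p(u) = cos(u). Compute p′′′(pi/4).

sqrt(2)/2

Differentiate repeatedly and evaluate at the center.
The coefficient of (u - pi/4)^3 in the expansion is sqrt(2)/12, so p′′′(pi/4) = 3! * (sqrt(2)/12) = sqrt(2)/2.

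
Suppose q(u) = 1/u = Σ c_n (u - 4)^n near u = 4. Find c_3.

-1/256

[(u - 4)^0] = 1/4;  [(u - 4)^1] = -1/16;  [(u - 4)^2] = 1/64;  [(u - 4)^3] = -1/256.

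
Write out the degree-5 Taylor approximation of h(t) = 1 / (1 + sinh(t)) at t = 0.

Use the geometric series for the reciprocal, then substitute.
[t^0] = 1;  [t^1] = -1;  [t^2] = 1;  [t^3] = -7/6;  [t^4] = 4/3;  [t^5] = -181/120.

-181*t^5/120 + 4*t^4/3 - 7*t^3/6 + t^2 - t + 1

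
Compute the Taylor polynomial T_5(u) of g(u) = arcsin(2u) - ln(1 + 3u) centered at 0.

-231*u^5/5 + 81*u^4/4 - 23*u^3/3 + 9*u^2/2 - u

Expand each term separately and add.
g(0) = 0
g′(0) = -1
g′′(0) = 9
g′′′(0) = -46
g^(4)(0) = 486
g^(5)(0) = -5544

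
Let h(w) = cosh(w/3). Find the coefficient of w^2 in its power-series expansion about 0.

Apply the Taylor formula c_k = f^(k)(a)/k!.
h(0) = 1
h′(0) = 0
h′′(0) = 1/9

1/18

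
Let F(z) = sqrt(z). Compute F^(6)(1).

The coefficient of (z - 1)^6 in the expansion is -21/1024, so F^(6)(1) = 6! * (-21/1024) = -945/64.

-945/64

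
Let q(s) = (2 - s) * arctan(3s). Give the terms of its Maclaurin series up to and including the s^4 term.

Shift and add copies of the series according to the polynomial's terms.

9*s^4 - 18*s^3 - 3*s^2 + 6*s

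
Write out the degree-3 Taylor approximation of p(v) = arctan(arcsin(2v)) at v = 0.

-4*v^3/3 + 2*v

Compose series: expand the inner function first, then feed it into the outer expansion.
p(0) = 0
p′(0) = 2
p′′(0) = 0
p′′′(0) = -8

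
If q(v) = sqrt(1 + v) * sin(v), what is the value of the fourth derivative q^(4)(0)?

-1/2

Take the Cauchy product of the two expansions.
The coefficient of v^4 in the expansion is -1/48, so q^(4)(0) = 4! * (-1/48) = -1/2.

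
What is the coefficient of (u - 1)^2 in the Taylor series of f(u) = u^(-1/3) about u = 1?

2/9

[(u - 1)^0] = 1;  [(u - 1)^1] = -1/3;  [(u - 1)^2] = 2/9.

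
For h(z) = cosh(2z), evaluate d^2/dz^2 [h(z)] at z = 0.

From the series, [z^2] h = 2; multiply by 2! = 2 to get 4.

4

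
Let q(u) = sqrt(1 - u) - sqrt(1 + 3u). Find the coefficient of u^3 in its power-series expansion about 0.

Expand each term separately and add.
[u^0] = 0;  [u^1] = -2;  [u^2] = 1;  [u^3] = -7/4.
So c_3 = q′′′(0)/3! = -7/4.

-7/4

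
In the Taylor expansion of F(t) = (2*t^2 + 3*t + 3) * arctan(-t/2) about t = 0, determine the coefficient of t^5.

31/480

Shift and add copies of the series according to the polynomial's terms.
F(0) = 0
F′(0) = -3/2
F′′(0) = -3
F′′′(0) = -21/4
F^(4)(0) = 3
F^(5)(0) = 31/4
So c_5 = F^(5)(0)/5! = 31/480.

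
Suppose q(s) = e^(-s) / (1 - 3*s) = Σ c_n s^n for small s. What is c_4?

Expand 1/(denominator) as a geometric series and multiply by the numerator's series.
So c_4 = q^(4)(0)/4! = 1393/24.

1393/24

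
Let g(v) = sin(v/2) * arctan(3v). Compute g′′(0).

3

Expand each factor separately, then convolve coefficients.
The coefficient of v^2 in the expansion is 3/2, so g′′(0) = 2! * (3/2) = 3.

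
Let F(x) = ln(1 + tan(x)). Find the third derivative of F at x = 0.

4

Compose series: expand the inner function first, then feed it into the outer expansion.
From the series, [x^3] F = 2/3; multiply by 3! = 6 to get 4.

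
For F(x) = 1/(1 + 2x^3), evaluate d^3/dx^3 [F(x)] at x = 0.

-12

The coefficient of x^3 in the expansion is -2, so F′′′(0) = 3! * (-2) = -12.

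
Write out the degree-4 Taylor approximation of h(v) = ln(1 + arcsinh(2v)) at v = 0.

Plug the Maclaurin series of the inner function into that of the outer and collect terms.
[v^0] = 0;  [v^1] = 2;  [v^2] = -2;  [v^3] = 4/3;  [v^4] = -4/3.

-4*v^4/3 + 4*v^3/3 - 2*v^2 + 2*v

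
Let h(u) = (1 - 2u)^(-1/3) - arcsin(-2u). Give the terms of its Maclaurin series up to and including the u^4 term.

Combine the two series term by term.
[u^0] = 1;  [u^1] = 8/3;  [u^2] = 8/9;  [u^3] = 220/81;  [u^4] = 560/243.

560*u^4/243 + 220*u^3/81 + 8*u^2/9 + 8*u/3 + 1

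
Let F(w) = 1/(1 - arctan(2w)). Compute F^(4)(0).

Compose series: expand the inner function first, then feed it into the outer expansion.
The coefficient of w^4 in the expansion is 16/3, so F^(4)(0) = 4! * (16/3) = 128.

128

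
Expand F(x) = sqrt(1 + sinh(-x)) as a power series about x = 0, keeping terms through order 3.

-7*x^3/48 - x^2/8 - x/2 + 1

Substitute the inner expansion into the outer series and collect powers.
F(0) = 1
F′(0) = -1/2
F′′(0) = -1/4
F′′′(0) = -7/8
The Taylor polynomial is Σ F^(k)(0)/k! · x^k.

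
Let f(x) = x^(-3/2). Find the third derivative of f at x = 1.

-105/8

From the series, [(x - 1)^3] f = -35/16; multiply by 3! = 6 to get -105/8.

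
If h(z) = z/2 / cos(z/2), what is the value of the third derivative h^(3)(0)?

3/8

Write the quotient as an unknown series and match coefficients against numerator = denominator · series.
From the series, [z^3] h = 1/16; multiply by 3! = 6 to get 3/8.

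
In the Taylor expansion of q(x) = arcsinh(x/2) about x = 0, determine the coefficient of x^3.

-1/48

q(0) = 0
q′(0) = 1/2
q′′(0) = 0
q′′′(0) = -1/8
Then c_k = q^(k)(0)/k! gives each Taylor coefficient.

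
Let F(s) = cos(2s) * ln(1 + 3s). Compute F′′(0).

Expand each factor separately, then convolve coefficients.
The coefficient of s^2 in the expansion is -9/2, so F′′(0) = 2! * (-9/2) = -9.

-9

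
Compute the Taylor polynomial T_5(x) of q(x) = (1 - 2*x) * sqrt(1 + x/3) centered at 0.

Multiply each power in the prefactor through the base expansion.
q(0) = 1
q′(0) = -11/6
q′′(0) = -25/36
q′′′(0) = 13/72
q^(4)(0) = -53/432
q^(5)(0) = 335/2592

67*x^5/62208 - 53*x^4/10368 + 13*x^3/432 - 25*x^2/72 - 11*x/6 + 1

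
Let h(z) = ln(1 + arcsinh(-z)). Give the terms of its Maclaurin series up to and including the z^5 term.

Let u equal the inner series; expand the outer function in u and truncate.
h(0) = 0
h′(0) = -1
h′′(0) = -1
h′′′(0) = -1
h^(4)(0) = -2
h^(5)(0) = -13

-13*z^5/120 - z^4/12 - z^3/6 - z^2/2 - z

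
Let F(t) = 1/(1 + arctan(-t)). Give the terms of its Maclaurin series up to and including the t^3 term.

Plug the Maclaurin series of the inner function into that of the outer and collect terms.
F(0) = 1
F′(0) = 1
F′′(0) = 2
F′′′(0) = 4
Dividing each by k! gives the coefficients c_0, ..., c_3.

2*t^3/3 + t^2 + t + 1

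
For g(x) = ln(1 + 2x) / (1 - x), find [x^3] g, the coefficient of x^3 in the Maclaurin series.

Expand 1/(denominator) as a geometric series and multiply by the numerator's series.
So c_3 = g′′′(0)/3! = 8/3.

8/3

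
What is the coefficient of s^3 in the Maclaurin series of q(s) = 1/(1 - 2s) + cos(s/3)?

Combine the two series term by term.
q(0) = 2
q′(0) = 2
q′′(0) = 71/9
q′′′(0) = 48

8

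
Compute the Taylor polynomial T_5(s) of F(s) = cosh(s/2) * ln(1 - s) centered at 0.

Write out both Maclaurin series and multiply, keeping only the needed powers.
[s^0] = 0;  [s^1] = -1;  [s^2] = -1/2;  [s^3] = -11/24;  [s^4] = -5/16;  [s^5] = -469/1920.

-469*s^5/1920 - 5*s^4/16 - 11*s^3/24 - s^2/2 - s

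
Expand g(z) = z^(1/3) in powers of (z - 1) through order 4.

-10*(z - 1)^4/243 + 5*(z - 1)^3/81 - (z - 1)^2/9 + (z - 1)/3 + 1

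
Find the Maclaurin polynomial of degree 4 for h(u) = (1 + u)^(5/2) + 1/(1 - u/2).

3*u^4/128 + 7*u^3/16 + 17*u^2/8 + 3*u + 2

Combine the two series term by term.
h(0) = 2
h′(0) = 3
h′′(0) = 17/4
h′′′(0) = 21/8
h^(4)(0) = 9/16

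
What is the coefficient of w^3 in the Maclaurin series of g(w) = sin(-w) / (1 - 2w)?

Take the Cauchy product of the two expansions.
g(0) = 0
g′(0) = -1
g′′(0) = -4
g′′′(0) = -23
Then c_k = g^(k)(0)/k! gives each Taylor coefficient.

-23/6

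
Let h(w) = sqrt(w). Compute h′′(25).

-1/500

From the series, [(w - 25)^2] h = -1/1000; multiply by 2! = 2 to get -1/500.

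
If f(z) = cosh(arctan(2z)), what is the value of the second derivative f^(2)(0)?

4

Plug the Maclaurin series of the inner function into that of the outer and collect terms.
The coefficient of z^2 in the expansion is 2, so f′′(0) = 2! * (2) = 4.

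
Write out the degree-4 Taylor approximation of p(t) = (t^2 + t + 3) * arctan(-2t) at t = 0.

8*t^4/3 + 6*t^3 - 2*t^2 - 6*t

Multiply each power in the prefactor through the base expansion.
[t^0] = 0;  [t^1] = -6;  [t^2] = -2;  [t^3] = 6;  [t^4] = 8/3.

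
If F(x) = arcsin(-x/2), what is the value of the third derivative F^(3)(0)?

The coefficient of x^3 in the expansion is -1/48, so F′′′(0) = 3! * (-1/48) = -1/8.

-1/8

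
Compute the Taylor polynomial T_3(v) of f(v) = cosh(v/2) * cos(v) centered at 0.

1 - 3*v^2/8

Take the Cauchy product of the two expansions.
[v^0] = 1;  [v^1] = 0;  [v^2] = -3/8;  [v^3] = 0.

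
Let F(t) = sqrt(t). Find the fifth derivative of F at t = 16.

The coefficient of (t - 16)^5 in the expansion is 7/67108864, so F^(5)(16) = 5! * (7/67108864) = 105/8388608.

105/8388608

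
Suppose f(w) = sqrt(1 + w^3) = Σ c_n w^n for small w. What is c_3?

[w^0] = 1;  [w^1] = 0;  [w^2] = 0;  [w^3] = 1/2.

1/2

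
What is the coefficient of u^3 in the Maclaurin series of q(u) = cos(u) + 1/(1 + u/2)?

-1/8

Add the two expansions coefficient-wise.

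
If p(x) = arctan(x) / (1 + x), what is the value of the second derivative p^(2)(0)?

Take the Cauchy product of the two expansions.
The coefficient of x^2 in the expansion is -1, so p′′(0) = 2! * (-1) = -2.

-2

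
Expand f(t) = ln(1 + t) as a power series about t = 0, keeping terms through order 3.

f(0) = 0
f′(0) = 1
f′′(0) = -1
f′′′(0) = 2
Dividing each by k! gives the coefficients c_0, ..., c_3.

t^3/3 - t^2/2 + t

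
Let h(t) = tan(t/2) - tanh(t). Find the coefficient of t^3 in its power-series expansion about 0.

3/8

Combine the two series term by term.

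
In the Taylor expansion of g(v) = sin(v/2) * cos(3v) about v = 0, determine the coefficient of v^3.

-109/48

Expand each factor separately, then convolve coefficients.
g(0) = 0
g′(0) = 1/2
g′′(0) = 0
g′′′(0) = -109/8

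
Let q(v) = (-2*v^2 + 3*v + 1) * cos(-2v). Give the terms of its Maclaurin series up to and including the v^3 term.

-6*v^3 - 4*v^2 + 3*v + 1

Distribute the polynomial across the series and collect like powers.
q(0) = 1
q′(0) = 3
q′′(0) = -8
q′′′(0) = -36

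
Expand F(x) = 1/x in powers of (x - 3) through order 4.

F(3) = 1/3
F′(3) = -1/9
F′′(3) = 2/27
F′′′(3) = -2/27
F^(4)(3) = 8/81

(x - 3)^4/243 - (x - 3)^3/81 + (x - 3)^2/27 - (x - 3)/9 + 1/3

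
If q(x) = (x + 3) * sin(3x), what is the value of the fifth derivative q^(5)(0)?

Shift and add copies of the series according to the polynomial's terms.
The coefficient of x^5 in the expansion is 243/40, so q^(5)(0) = 5! * (243/40) = 729.

729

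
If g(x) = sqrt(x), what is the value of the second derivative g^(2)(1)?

Use the known series and substitute for the argument.
The coefficient of (x - 1)^2 in the expansion is -1/8, so g′′(1) = 2! * (-1/8) = -1/4.

-1/4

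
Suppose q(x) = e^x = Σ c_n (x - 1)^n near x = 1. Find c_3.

Use the known series and substitute for the argument.
q(1) = e
q′(1) = e
q′′(1) = e
q′′′(1) = e
So c_3 = q′′′(1)/3! = e/6.

e/6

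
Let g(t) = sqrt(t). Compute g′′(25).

-1/500

Apply the Taylor formula c_k = f^(k)(a)/k!.
From the series, [(t - 25)^2] g = -1/1000; multiply by 2! = 2 to get -1/500.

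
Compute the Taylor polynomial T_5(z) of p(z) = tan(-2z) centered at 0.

-64*z^5/15 - 8*z^3/3 - 2*z

p(0) = 0
p′(0) = -2
p′′(0) = 0
p′′′(0) = -16
p^(4)(0) = 0
p^(5)(0) = -512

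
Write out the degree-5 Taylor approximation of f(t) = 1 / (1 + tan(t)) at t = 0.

-32*t^5/15 + 5*t^4/3 - 4*t^3/3 + t^2 - t + 1

Write 1/(1+u) = 1 - u + u^2 - u^3 + ... and substitute the series for u.
f(0) = 1
f′(0) = -1
f′′(0) = 2
f′′′(0) = -8
f^(4)(0) = 40
f^(5)(0) = -256
Dividing each by k! gives the coefficients c_0, ..., c_5.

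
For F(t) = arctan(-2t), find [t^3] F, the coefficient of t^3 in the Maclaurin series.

8/3

F(0) = 0
F′(0) = -2
F′′(0) = 0
F′′′(0) = 16
So c_3 = F′′′(0)/3! = 8/3.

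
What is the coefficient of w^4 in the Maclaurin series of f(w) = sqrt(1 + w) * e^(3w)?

Write out both Maclaurin series and multiply, keeping only the needed powers.
So c_4 = f^(4)(0)/4! = 667/128.

667/128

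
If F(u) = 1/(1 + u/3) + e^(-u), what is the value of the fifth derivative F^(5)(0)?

Add the two expansions coefficient-wise.
The coefficient of u^5 in the expansion is -121/9720, so F^(5)(0) = 5! * (-121/9720) = -121/81.

-121/81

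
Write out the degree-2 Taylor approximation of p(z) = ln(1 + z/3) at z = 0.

-z^2/18 + z/3

[z^0] = 0;  [z^1] = 1/3;  [z^2] = -1/18.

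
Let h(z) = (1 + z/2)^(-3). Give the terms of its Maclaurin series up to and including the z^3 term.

-5*z^3/4 + 3*z^2/2 - 3*z/2 + 1

h(0) = 1
h′(0) = -3/2
h′′(0) = 3
h′′′(0) = -15/2
The Taylor polynomial is Σ h^(k)(0)/k! · z^k.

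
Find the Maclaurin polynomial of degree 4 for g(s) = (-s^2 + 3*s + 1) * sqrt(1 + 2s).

Shift and add copies of the series according to the polynomial's terms.
g(0) = 1
g′(0) = 4
g′′(0) = 3
g′′′(0) = -12
g^(4)(0) = 33
Then c_k = g^(k)(0)/k! gives each Taylor coefficient.

11*s^4/8 - 2*s^3 + 3*s^2/2 + 4*s + 1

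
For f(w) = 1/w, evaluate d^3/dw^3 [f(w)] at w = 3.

Apply the Taylor formula c_k = f^(k)(a)/k!.
The coefficient of (w - 3)^3 in the expansion is -1/81, so f′′′(3) = 3! * (-1/81) = -2/27.

-2/27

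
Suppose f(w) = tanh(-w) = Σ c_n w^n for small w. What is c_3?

1/3

c_3 = f′′′(0)/3! = 1/3.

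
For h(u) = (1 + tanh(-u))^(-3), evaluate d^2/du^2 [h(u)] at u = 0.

Let u equal the inner series; expand the outer function in u and truncate.
The coefficient of u^2 in the expansion is 6, so h′′(0) = 2! * (6) = 12.

12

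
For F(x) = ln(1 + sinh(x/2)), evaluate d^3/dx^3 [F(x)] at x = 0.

3/8

Let u equal the inner series; expand the outer function in u and truncate.
The coefficient of x^3 in the expansion is 1/16, so F′′′(0) = 3! * (1/16) = 3/8.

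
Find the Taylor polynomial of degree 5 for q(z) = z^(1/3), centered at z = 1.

Use the known series and substitute for the argument.

22*(z - 1)^5/729 - 10*(z - 1)^4/243 + 5*(z - 1)^3/81 - (z - 1)^2/9 + (z - 1)/3 + 1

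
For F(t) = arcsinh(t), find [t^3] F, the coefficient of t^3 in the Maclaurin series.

-1/6

[t^0] = 0;  [t^1] = 1;  [t^2] = 0;  [t^3] = -1/6.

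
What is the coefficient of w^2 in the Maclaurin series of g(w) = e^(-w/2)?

1/8

g(0) = 1
g′(0) = -1/2
g′′(0) = 1/4
So c_2 = g′′(0)/2! = 1/8.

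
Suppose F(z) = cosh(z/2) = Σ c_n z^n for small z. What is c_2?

1/8

Differentiate repeatedly and evaluate at the center.
F(0) = 1
F′(0) = 0
F′′(0) = 1/4
The Taylor polynomial is Σ F^(k)(0)/k! · z^k.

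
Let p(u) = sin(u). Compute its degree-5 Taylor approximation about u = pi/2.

(u - pi/2)^4/24 - (u - pi/2)^2/2 + 1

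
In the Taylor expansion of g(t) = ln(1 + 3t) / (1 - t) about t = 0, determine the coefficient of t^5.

Multiply the two series term by term and collect like powers.
[t^0] = 0;  [t^1] = 3;  [t^2] = -3/2;  [t^3] = 15/2;  [t^4] = -51/4;  [t^5] = 717/20.
So c_5 = g^(5)(0)/5! = 717/20.

717/20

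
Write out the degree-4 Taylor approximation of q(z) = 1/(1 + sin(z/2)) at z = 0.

Substitute the inner expansion into the outer series and collect powers.
q(0) = 1
q′(0) = -1/2
q′′(0) = 1/2
q′′′(0) = -5/8
q^(4)(0) = 1
The Taylor polynomial is Σ q^(k)(0)/k! · z^k.

z^4/24 - 5*z^3/48 + z^2/4 - z/2 + 1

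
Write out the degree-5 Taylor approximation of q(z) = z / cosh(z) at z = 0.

Write the quotient as an unknown series and match coefficients against numerator = denominator · series.
[z^0] = 0;  [z^1] = 1;  [z^2] = 0;  [z^3] = -1/2;  [z^4] = 0;  [z^5] = 5/24.

5*z^5/24 - z^3/2 + z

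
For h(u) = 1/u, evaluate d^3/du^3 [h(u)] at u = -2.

-3/8

From the series, [(u + 2)^3] h = -1/16; multiply by 3! = 6 to get -3/8.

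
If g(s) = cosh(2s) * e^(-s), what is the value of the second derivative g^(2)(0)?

Expand each factor separately, then convolve coefficients.
The coefficient of s^2 in the expansion is 5/2, so g′′(0) = 2! * (5/2) = 5.

5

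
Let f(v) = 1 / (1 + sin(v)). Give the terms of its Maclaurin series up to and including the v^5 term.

-61*v^5/120 + 2*v^4/3 - 5*v^3/6 + v^2 - v + 1

Write 1/(1+u) = 1 - u + u^2 - u^3 + ... and substitute the series for u.
f(0) = 1
f′(0) = -1
f′′(0) = 2
f′′′(0) = -5
f^(4)(0) = 16
f^(5)(0) = -61
Dividing each by k! gives the coefficients c_0, ..., c_5.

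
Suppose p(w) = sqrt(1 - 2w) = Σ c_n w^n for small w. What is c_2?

p(0) = 1
p′(0) = -1
p′′(0) = -1
So c_2 = p′′(0)/2! = -1/2.

-1/2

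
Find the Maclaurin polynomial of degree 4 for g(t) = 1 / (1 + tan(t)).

5*t^4/3 - 4*t^3/3 + t^2 - t + 1

Use the geometric series for the reciprocal, then substitute.
g(0) = 1
g′(0) = -1
g′′(0) = 2
g′′′(0) = -8
g^(4)(0) = 40
Dividing each by k! gives the coefficients c_0, ..., c_4.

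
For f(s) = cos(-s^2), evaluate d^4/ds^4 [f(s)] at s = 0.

-12

From the series, [s^4] f = -1/2; multiply by 4! = 24 to get -12.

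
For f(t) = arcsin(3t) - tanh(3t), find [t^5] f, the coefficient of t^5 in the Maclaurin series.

-567/40

Combine the two series term by term.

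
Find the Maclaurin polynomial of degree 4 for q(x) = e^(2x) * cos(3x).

-119*x^4/24 - 23*x^3/3 - 5*x^2/2 + 2*x + 1

Write out both Maclaurin series and multiply, keeping only the needed powers.
[x^0] = 1;  [x^1] = 2;  [x^2] = -5/2;  [x^3] = -23/3;  [x^4] = -119/24.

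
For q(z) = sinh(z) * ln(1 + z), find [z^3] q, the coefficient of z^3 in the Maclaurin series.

Expand each factor separately, then convolve coefficients.
q(0) = 0
q′(0) = 0
q′′(0) = 2
q′′′(0) = -3
So c_3 = q′′′(0)/3! = -1/2.

-1/2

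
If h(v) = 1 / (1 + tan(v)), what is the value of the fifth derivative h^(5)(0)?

Write 1/(1+u) = 1 - u + u^2 - u^3 + ... and substitute the series for u.
From the series, [v^5] h = -32/15; multiply by 5! = 120 to get -256.

-256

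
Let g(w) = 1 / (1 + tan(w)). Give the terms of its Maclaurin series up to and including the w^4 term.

5*w^4/3 - 4*w^3/3 + w^2 - w + 1

Expand as Σ (-1)^k u^k with u equal to the inner function's series.
g(0) = 1
g′(0) = -1
g′′(0) = 2
g′′′(0) = -8
g^(4)(0) = 40
Then c_k = g^(k)(0)/k! gives each Taylor coefficient.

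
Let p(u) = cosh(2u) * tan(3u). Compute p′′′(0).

Multiply the two series term by term and collect like powers.
From the series, [u^3] p = 15; multiply by 3! = 6 to get 90.

90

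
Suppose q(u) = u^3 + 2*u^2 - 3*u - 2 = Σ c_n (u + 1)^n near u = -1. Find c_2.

[(u + 1)^0] = 2;  [(u + 1)^1] = -4;  [(u + 1)^2] = -1.
So c_2 = q′′(-1)/2! = -1.

-1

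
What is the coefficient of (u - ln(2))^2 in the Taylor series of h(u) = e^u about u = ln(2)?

1

[(u - ln(2))^0] = 2;  [(u - ln(2))^1] = 2;  [(u - ln(2))^2] = 1.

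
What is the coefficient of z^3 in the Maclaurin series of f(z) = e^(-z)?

-1/6

[z^0] = 1;  [z^1] = -1;  [z^2] = 1/2;  [z^3] = -1/6.
So c_3 = f′′′(0)/3! = -1/6.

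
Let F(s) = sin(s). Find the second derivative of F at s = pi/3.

Compute the successive derivatives at the expansion point and divide by k!.
The coefficient of (s - pi/3)^2 in the expansion is -sqrt(3)/4, so F′′(pi/3) = 2! * (-sqrt(3)/4) = -sqrt(3)/2.

-sqrt(3)/2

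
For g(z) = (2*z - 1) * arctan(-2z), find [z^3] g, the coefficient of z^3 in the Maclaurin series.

Shift and add copies of the series according to the polynomial's terms.
g(0) = 0
g′(0) = 2
g′′(0) = -8
g′′′(0) = -16

-8/3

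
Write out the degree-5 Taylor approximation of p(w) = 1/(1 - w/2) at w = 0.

Compute the successive derivatives at the expansion point and divide by k!.
[w^0] = 1;  [w^1] = 1/2;  [w^2] = 1/4;  [w^3] = 1/8;  [w^4] = 1/16;  [w^5] = 1/32.

w^5/32 + w^4/16 + w^3/8 + w^2/4 + w/2 + 1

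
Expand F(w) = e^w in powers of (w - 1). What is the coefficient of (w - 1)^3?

e/6

[(w - 1)^0] = e;  [(w - 1)^1] = e;  [(w - 1)^2] = e/2;  [(w - 1)^3] = e/6.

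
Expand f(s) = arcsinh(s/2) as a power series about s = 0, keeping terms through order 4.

-s^3/48 + s/2

Compute the successive derivatives at the expansion point and divide by k!.
f(0) = 0
f′(0) = 1/2
f′′(0) = 0
f′′′(0) = -1/8
f^(4)(0) = 0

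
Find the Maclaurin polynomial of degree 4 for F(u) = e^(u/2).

F(0) = 1
F′(0) = 1/2
F′′(0) = 1/4
F′′′(0) = 1/8
F^(4)(0) = 1/16

u^4/384 + u^3/48 + u^2/8 + u/2 + 1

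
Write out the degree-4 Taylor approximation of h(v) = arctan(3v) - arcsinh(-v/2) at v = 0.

-433*v^3/48 + 7*v/2

Combine the two series term by term.
h(0) = 0
h′(0) = 7/2
h′′(0) = 0
h′′′(0) = -433/8
h^(4)(0) = 0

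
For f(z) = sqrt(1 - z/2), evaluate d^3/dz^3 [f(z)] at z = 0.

Apply the Taylor formula c_k = f^(k)(a)/k!.
The coefficient of z^3 in the expansion is -1/128, so f′′′(0) = 3! * (-1/128) = -3/64.

-3/64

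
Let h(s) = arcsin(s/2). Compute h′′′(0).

1/8

The coefficient of s^3 in the expansion is 1/48, so h′′′(0) = 3! * (1/48) = 1/8.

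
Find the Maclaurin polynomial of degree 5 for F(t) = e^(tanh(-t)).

t^5/40 - 7*t^4/24 + t^3/6 + t^2/2 - t + 1

Substitute the inner expansion into the outer series and collect powers.
F(0) = 1
F′(0) = -1
F′′(0) = 1
F′′′(0) = 1
F^(4)(0) = -7
F^(5)(0) = 3
Then c_k = F^(k)(0)/k! gives each Taylor coefficient.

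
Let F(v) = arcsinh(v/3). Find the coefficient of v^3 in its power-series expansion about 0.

F(0) = 0
F′(0) = 1/3
F′′(0) = 0
F′′′(0) = -1/27
So c_3 = F′′′(0)/3! = -1/162.

-1/162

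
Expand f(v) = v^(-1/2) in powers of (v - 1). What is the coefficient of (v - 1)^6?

231/1024

f(1) = 1
f′(1) = -1/2
f′′(1) = 3/4
f′′′(1) = -15/8
f^(4)(1) = 105/16
f^(5)(1) = -945/32
f^(6)(1) = 10395/64
So c_6 = f^(6)(1)/6! = 231/1024.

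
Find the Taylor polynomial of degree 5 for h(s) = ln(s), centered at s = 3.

[(s - 3)^0] = ln(3);  [(s - 3)^1] = 1/3;  [(s - 3)^2] = -1/18;  [(s - 3)^3] = 1/81;  [(s - 3)^4] = -1/324;  [(s - 3)^5] = 1/1215.

(s - 3)^5/1215 - (s - 3)^4/324 + (s - 3)^3/81 - (s - 3)^2/18 + (s - 3)/3 + ln(3)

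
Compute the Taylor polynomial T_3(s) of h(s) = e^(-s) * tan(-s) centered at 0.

Take the Cauchy product of the two expansions.
h(0) = 0
h′(0) = -1
h′′(0) = 2
h′′′(0) = -5
Then c_k = h^(k)(0)/k! gives each Taylor coefficient.

-5*s^3/6 + s^2 - s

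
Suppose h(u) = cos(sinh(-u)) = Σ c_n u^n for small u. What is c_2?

Compose series: expand the inner function first, then feed it into the outer expansion.
h(0) = 1
h′(0) = 0
h′′(0) = -1

-1/2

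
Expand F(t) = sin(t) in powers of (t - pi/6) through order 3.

-sqrt(3)*(t - pi/6)^3/12 - (t - pi/6)^2/4 + sqrt(3)*(t - pi/6)/2 + 1/2

F(pi/6) = 1/2
F′(pi/6) = sqrt(3)/2
F′′(pi/6) = -1/2
F′′′(pi/6) = -sqrt(3)/2
The Taylor polynomial is Σ F^(k)(pi/6)/k! · (t - pi/6)^k.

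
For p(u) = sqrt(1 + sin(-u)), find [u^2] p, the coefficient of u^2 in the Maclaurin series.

Plug the Maclaurin series of the inner function into that of the outer and collect terms.
p(0) = 1
p′(0) = -1/2
p′′(0) = -1/4
Then c_k = p^(k)(0)/k! gives each Taylor coefficient.

-1/8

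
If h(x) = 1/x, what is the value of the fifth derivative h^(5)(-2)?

From the series, [(x + 2)^5] h = -1/64; multiply by 5! = 120 to get -15/8.

-15/8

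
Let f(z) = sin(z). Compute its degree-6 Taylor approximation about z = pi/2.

[(z - pi/2)^0] = 1;  [(z - pi/2)^1] = 0;  [(z - pi/2)^2] = -1/2;  [(z - pi/2)^3] = 0;  [(z - pi/2)^4] = 1/24;  [(z - pi/2)^5] = 0;  [(z - pi/2)^6] = -1/720.

-(z - pi/2)^6/720 + (z - pi/2)^4/24 - (z - pi/2)^2/2 + 1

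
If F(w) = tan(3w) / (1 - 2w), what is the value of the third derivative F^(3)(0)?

Write out both Maclaurin series and multiply, keeping only the needed powers.
The coefficient of w^3 in the expansion is 21, so F′′′(0) = 3! * (21) = 126.

126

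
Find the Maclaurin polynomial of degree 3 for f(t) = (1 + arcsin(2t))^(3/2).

3*t^3/2 + 3*t^2/2 + 3*t + 1

Plug the Maclaurin series of the inner function into that of the outer and collect terms.
f(0) = 1
f′(0) = 3
f′′(0) = 3
f′′′(0) = 9
Then c_k = f^(k)(0)/k! gives each Taylor coefficient.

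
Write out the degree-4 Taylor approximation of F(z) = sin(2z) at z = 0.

Apply the Taylor formula c_k = f^(k)(a)/k!.
F(0) = 0
F′(0) = 2
F′′(0) = 0
F′′′(0) = -8
F^(4)(0) = 0
Then c_k = F^(k)(0)/k! gives each Taylor coefficient.

-4*z^3/3 + 2*z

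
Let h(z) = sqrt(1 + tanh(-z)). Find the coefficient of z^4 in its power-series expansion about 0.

17/384

Plug the Maclaurin series of the inner function into that of the outer and collect terms.
h(0) = 1
h′(0) = -1/2
h′′(0) = -1/4
h′′′(0) = 5/8
h^(4)(0) = 17/16
So c_4 = h^(4)(0)/4! = 17/384.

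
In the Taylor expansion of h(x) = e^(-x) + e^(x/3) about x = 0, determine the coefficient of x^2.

5/9

Combine the two series term by term.
h(0) = 2
h′(0) = -2/3
h′′(0) = 10/9
So c_2 = h′′(0)/2! = 5/9.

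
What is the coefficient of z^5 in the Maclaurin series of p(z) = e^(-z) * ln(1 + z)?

Take the Cauchy product of the two expansions.
[z^0] = 0;  [z^1] = 1;  [z^2] = -3/2;  [z^3] = 4/3;  [z^4] = -1;  [z^5] = 89/120.

89/120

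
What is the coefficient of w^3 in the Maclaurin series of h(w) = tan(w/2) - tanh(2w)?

Expand each term separately and add.
h(0) = 0
h′(0) = -3/2
h′′(0) = 0
h′′′(0) = 65/4
So c_3 = h′′′(0)/3! = 65/24.

65/24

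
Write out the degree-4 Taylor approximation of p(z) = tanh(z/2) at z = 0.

p(0) = 0
p′(0) = 1/2
p′′(0) = 0
p′′′(0) = -1/4
p^(4)(0) = 0
The Taylor polynomial is Σ p^(k)(0)/k! · z^k.

-z^3/24 + z/2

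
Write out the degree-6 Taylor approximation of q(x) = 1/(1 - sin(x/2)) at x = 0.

17*x^6/2880 + 61*x^5/3840 + x^4/24 + 5*x^3/48 + x^2/4 + x/2 + 1

Let u equal the inner series; expand the outer function in u and truncate.
q(0) = 1
q′(0) = 1/2
q′′(0) = 1/2
q′′′(0) = 5/8
q^(4)(0) = 1
q^(5)(0) = 61/32
q^(6)(0) = 17/4
The Taylor polynomial is Σ q^(k)(0)/k! · x^k.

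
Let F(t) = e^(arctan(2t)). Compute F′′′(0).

Compose series: expand the inner function first, then feed it into the outer expansion.
From the series, [t^3] F = -4/3; multiply by 3! = 6 to get -8.

-8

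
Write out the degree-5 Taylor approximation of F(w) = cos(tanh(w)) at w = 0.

Let u equal the inner series; expand the outer function in u and truncate.
F(0) = 1
F′(0) = 0
F′′(0) = -1
F′′′(0) = 0
F^(4)(0) = 9
F^(5)(0) = 0

3*w^4/8 - w^2/2 + 1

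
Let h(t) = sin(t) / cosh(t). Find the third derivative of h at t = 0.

-4

Invert the denominator's series and multiply.
From the series, [t^3] h = -2/3; multiply by 3! = 6 to get -4.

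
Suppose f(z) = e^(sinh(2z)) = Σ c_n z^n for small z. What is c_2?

Plug the Maclaurin series of the inner function into that of the outer and collect terms.
So c_2 = f′′(0)/2! = 2.

2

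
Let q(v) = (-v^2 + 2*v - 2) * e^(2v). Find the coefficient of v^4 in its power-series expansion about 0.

-2/3

Shift and add copies of the series according to the polynomial's terms.
q(0) = -2
q′(0) = -2
q′′(0) = -2
q′′′(0) = -4
q^(4)(0) = -16
Then c_k = q^(k)(0)/k! gives each Taylor coefficient.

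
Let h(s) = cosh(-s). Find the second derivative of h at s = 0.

Differentiate repeatedly and evaluate at the center.
From the series, [s^2] h = 1/2; multiply by 2! = 2 to get 1.

1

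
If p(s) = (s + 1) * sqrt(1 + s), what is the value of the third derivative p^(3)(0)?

Shift and add copies of the series according to the polynomial's terms.
From the series, [s^3] p = -1/16; multiply by 3! = 6 to get -3/8.

-3/8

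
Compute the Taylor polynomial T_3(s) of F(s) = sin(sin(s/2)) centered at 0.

-s^3/24 + s/2

Plug the Maclaurin series of the inner function into that of the outer and collect terms.
F(0) = 0
F′(0) = 1/2
F′′(0) = 0
F′′′(0) = -1/4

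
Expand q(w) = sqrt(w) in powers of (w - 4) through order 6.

-21*(w - 4)^6/2097152 + 7*(w - 4)^5/131072 - 5*(w - 4)^4/16384 + (w - 4)^3/512 - (w - 4)^2/64 + (w - 4)/4 + 2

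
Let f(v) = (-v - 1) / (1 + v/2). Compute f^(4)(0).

3/2

Multiply each power in the prefactor through the base expansion.
The coefficient of v^4 in the expansion is 1/16, so f^(4)(0) = 4! * (1/16) = 3/2.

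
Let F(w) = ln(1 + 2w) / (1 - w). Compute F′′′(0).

Expand 1/(denominator) as a geometric series and multiply by the numerator's series.
The coefficient of w^3 in the expansion is 8/3, so F′′′(0) = 3! * (8/3) = 16.

16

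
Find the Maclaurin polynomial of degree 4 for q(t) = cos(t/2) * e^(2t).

Multiply the two series term by term and collect like powers.
q(0) = 1
q′(0) = 2
q′′(0) = 15/4
q′′′(0) = 13/2
q^(4)(0) = 161/16

161*t^4/384 + 13*t^3/12 + 15*t^2/8 + 2*t + 1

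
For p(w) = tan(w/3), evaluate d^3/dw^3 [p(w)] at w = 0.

2/27

Use the known series and substitute for the argument.
From the series, [w^3] p = 1/81; multiply by 3! = 6 to get 2/27.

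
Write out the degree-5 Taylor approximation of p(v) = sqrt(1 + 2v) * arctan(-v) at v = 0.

Take the Cauchy product of the two expansions.

31*v^5/120 - v^4/6 + 5*v^3/6 - v^2 - v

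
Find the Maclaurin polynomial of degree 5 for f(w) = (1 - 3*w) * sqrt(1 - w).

Distribute the polynomial across the series and collect like powers.
f(0) = 1
f′(0) = -7/2
f′′(0) = 11/4
f′′′(0) = 15/8
f^(4)(0) = 57/16
f^(5)(0) = 345/32
Then c_k = f^(k)(0)/k! gives each Taylor coefficient.

23*w^5/256 + 19*w^4/128 + 5*w^3/16 + 11*w^2/8 - 7*w/2 + 1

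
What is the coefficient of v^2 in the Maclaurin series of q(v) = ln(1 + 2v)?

q(0) = 0
q′(0) = 2
q′′(0) = -4
So c_2 = q′′(0)/2! = -2.

-2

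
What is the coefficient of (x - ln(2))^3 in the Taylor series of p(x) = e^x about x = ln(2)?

1/3

Apply the Taylor formula c_k = f^(k)(a)/k!.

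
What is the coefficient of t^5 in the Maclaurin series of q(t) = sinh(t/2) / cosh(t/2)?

Write the quotient as an unknown series and match coefficients against numerator = denominator · series.
q(0) = 0
q′(0) = 1/2
q′′(0) = 0
q′′′(0) = -1/4
q^(4)(0) = 0
q^(5)(0) = 1/2
So c_5 = q^(5)(0)/5! = 1/240.

1/240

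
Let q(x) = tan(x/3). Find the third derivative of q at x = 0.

2/27

From the series, [x^3] q = 1/81; multiply by 3! = 6 to get 2/27.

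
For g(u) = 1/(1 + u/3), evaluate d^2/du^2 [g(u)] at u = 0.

From the series, [u^2] g = 1/9; multiply by 2! = 2 to get 2/9.

2/9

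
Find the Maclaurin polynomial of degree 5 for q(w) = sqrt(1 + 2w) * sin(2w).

Write out both Maclaurin series and multiply, keeping only the needed powers.

-19*w^5/60 - w^4/3 - 7*w^3/3 + 2*w^2 + 2*w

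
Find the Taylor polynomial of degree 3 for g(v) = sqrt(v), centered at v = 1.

Differentiate repeatedly and evaluate at the center.

(v - 1)^3/16 - (v - 1)^2/8 + (v - 1)/2 + 1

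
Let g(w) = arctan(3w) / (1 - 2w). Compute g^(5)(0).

7272

Take the Cauchy product of the two expansions.
The coefficient of w^5 in the expansion is 303/5, so g^(5)(0) = 5! * (303/5) = 7272.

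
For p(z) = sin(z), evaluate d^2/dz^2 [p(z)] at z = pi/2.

Differentiate repeatedly and evaluate at the center.
From the series, [(z - pi/2)^2] p = -1/2; multiply by 2! = 2 to get -1.

-1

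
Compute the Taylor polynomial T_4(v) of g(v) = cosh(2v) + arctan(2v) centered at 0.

Combine the two series term by term.

2*v^4/3 - 8*v^3/3 + 2*v^2 + 2*v + 1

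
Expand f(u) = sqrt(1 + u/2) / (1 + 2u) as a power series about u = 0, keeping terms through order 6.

3632379*u^6/65536 - 227025*u^5/8192 + 28379*u^4/2048 - 887*u^3/128 + 111*u^2/32 - 7*u/4 + 1

Multiply the two series term by term and collect like powers.
f(0) = 1
f′(0) = -7/4
f′′(0) = 111/16
f′′′(0) = -2661/64
f^(4)(0) = 85137/256
f^(5)(0) = -3405375/1024
f^(6)(0) = 163457055/4096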